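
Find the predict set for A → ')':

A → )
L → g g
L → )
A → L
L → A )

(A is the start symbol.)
{ ')' }

PREDICT(A → ')') = (FIRST(RHS) \ {ε}) ∪ (FOLLOW(A) if ε ∈ FIRST(RHS), i.e. RHS ⇒* ε)
FIRST(')') = { ')' }
ε ∉ FIRST(')'), so FOLLOW(A) is not added.
PREDICT(A → ')') = { ')' }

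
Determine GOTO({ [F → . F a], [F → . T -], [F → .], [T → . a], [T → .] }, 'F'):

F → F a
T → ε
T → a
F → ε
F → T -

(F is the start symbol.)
GOTO(I, 'F') = CLOSURE({ [A → αX.β] : [A → α.Xβ] ∈ I, X = 'F' })

Items with dot before 'F', with the dot advanced:
  [F → . F a] → [F → F . a]
Closure adds nothing (no advanced item has the dot before a non-terminal).

GOTO = { [F → F . a] }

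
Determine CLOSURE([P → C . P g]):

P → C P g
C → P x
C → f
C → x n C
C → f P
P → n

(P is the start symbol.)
To compute CLOSURE, for each item [A → α.Bβ] where B is a non-terminal, add [B → .γ] for all productions B → γ; repeat for the newly added items until nothing changes.

Start with: [P → C . P g]
  [P → C . P g] has the dot before P: add [P → . C P g], [P → . n]
  [P → . C P g] has the dot before C: add [C → . P x], [C → . f], [C → . x n C], [C → . f P]
No further items can be added.

CLOSURE = { [C → . P x], [C → . f P], [C → . f], [C → . x n C], [P → . C P g], [P → . n], [P → C . P g] }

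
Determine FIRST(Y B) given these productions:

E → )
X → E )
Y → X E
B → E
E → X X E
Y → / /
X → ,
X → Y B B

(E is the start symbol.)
FIRST sets of the non-terminals involved (from the grammar, by fixed-point iteration):
  FIRST(Y) = { ')', ',', '/' }

To compute FIRST(Y B), process the symbols left to right:
Symbol Y is a non-terminal. Add FIRST(Y) \ {ε} = { ')', ',', '/' }
Y is not nullable (ε ∉ FIRST(Y)), so stop here.
FIRST(Y B) = { ')', ',', '/' }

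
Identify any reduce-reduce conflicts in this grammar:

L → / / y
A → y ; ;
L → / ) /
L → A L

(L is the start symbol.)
No reduce-reduce conflicts

A reduce-reduce conflict occurs when an LR(0) state has two complete items [A → α .] and [B → β .] — both call for a reduction, and with no lookahead the parser cannot choose between them.

Augment with L' → L and build the canonical LR(0) collection (I0 = CLOSURE({[L' → . L]}), then GOTO on every symbol after a dot until no new states appear). It has 12 states:
  I0: { [A → . y ; ;], [L → . / ) /], [L → . / / y], [L → . A L], [L' → . L] }  — shift
  I1: { [L → / . ) /], [L → / . / y] }  — shift
  I2: { [A → . y ; ;], [L → . / ) /], [L → . / / y], [L → . A L], [L → A . L] }  — shift
  I3: { [L' → L .] }  — accept
  I4: { [A → y . ; ;] }  — shift
  I5: { [A → y ; . ;] }  — shift
  I6: { [A → y ; ; .] }  — reduce
  I7: { [L → A L .] }  — reduce
  I8: { [L → / ) . /] }  — shift
  I9: { [L → / / . y] }  — shift
  I10: { [L → / / y .] }  — reduce
  I11: { [L → / ) / .] }  — reduce

No state contains more than one complete item.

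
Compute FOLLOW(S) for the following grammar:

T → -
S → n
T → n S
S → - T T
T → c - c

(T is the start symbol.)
{ $, '-', 'c', 'n' }

To compute FOLLOW(S), find every occurrence of S on a right-hand side N → α S β: add FIRST(β) \ {ε}, and if β is empty or nullable also add FOLLOW(N). Iterate to a fixed point.

In T → n S: S is at the end, add FOLLOW(T)

The FOLLOW sets referred to above (computed the same way, to a fixed point):
  FOLLOW(T) = { $, '-', 'c', 'n' }

Taking the union: FOLLOW(S) = { $, '-', 'c', 'n' }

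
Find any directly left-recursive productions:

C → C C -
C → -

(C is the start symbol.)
C → C C -: LEFT RECURSIVE (starts with C)
C → -: starts with '-'

The grammar has direct left recursion on: C.

Answer: Yes, C is left-recursive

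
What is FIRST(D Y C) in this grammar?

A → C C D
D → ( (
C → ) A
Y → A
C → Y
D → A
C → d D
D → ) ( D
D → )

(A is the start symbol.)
{ '(', ')', 'd' }

FIRST sets of the non-terminals involved (from the grammar, by fixed-point iteration):
  FIRST(D) = { '(', ')', 'd' }

To compute FIRST(D Y C), process the symbols left to right:
Symbol D is a non-terminal. Add FIRST(D) \ {ε} = { '(', ')', 'd' }
D is not nullable (ε ∉ FIRST(D)), so stop here.
FIRST(D Y C) = { '(', ')', 'd' }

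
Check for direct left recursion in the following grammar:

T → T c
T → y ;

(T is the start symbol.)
Yes, T is left-recursive

T → T c: LEFT RECURSIVE (starts with T)
T → y ;: starts with y

The grammar has direct left recursion on: T.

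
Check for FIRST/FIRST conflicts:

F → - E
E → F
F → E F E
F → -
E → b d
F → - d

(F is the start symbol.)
FIRST sets of the non-terminals at (or reachable through a nullable prefix from) the front of some alternative:
  FIRST(E) = { '-', 'b' }
  FIRST(F) = { '-', 'b' }

Productions for F:
  F → - E: FIRST = { '-' }
  F → E F E: FIRST = { '-', 'b' }
  F → -: FIRST = { '-' }
  F → - d: FIRST = { '-' }
Productions for E:
  E → F: FIRST = { '-', 'b' }
  E → b d: FIRST = { 'b' }

Conflict for F: F → - E and F → E F E
  Overlap: { '-' }
Conflict for F: F → - E and F → -
  Overlap: { '-' }
Conflict for F: F → - E and F → - d
  Overlap: { '-' }
Conflict for F: F → E F E and F → -
  Overlap: { '-' }
Conflict for F: F → E F E and F → - d
  Overlap: { '-' }
Conflict for F: F → - and F → - d
  Overlap: { '-' }
Conflict for E: E → F and E → b d
  Overlap: { 'b' }

Answer: Yes. F → '-' E / F → E F E on { '-' }; F → '-' E / F → '-' on { '-' }; F → '-' E / F → '-' d on { '-' }; F → E F E / F → '-' on { '-' }; F → E F E / F → '-' d on { '-' }; F → '-' / F → '-' d on { '-' }; E → F / E → b d on { 'b' }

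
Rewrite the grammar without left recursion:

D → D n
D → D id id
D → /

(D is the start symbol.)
D → / D'
D' → n D'
D' → id id D'
D' → ε

D is directly left-recursive. The standard transformation for
  A → A α₁ | ... | A α_m | β₁ | ... | β_n
is
  A  → β₁ A' | ... | β_n A'
  A' → α₁ A' | ... | α_m A' | ε

D → / becomes D → / D'
D → D n becomes D' → n D'
D → D id id becomes D' → id id D'
Add D' → ε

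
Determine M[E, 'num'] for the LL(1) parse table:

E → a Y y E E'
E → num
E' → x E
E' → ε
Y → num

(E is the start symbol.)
E → num

To find M[E, 'num'], we find productions for E where 'num' is in the predict set (PREDICT(N → α) = (FIRST(α) \ {ε}) ∪ (FOLLOW(N) if α ⇒* ε)).

E → a Y y E E': PREDICT = { 'a' }
E → num: PREDICT = { 'num' }
  'num' is in predict set, so this production goes in M[E, 'num']

M[E, 'num'] = E → num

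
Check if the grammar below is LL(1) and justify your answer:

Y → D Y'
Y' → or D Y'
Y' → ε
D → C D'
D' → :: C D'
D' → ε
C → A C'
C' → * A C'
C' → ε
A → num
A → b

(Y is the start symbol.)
Yes, the grammar is LL(1).

Relevant sets:
  FOLLOW(Y') = { $ }
  FOLLOW(D') = { $, 'or' }
  FOLLOW(C') = { $, '::', 'or' }

For Y':
  PREDICT(Y' → or D Y') = { 'or' }
  PREDICT(Y' → ε) = { $ }
For D':
  PREDICT(D' → :: C D') = { '::' }
  PREDICT(D' → ε) = { $, 'or' }
For C':
  PREDICT(C' → '*' A C') = { '*' }
  PREDICT(C' → ε) = { $, '::', 'or' }
For A:
  PREDICT(A → num) = { 'num' }
  PREDICT(A → b) = { 'b' }
Y, D, C have a single production, so nothing to check there.

All predict sets are disjoint. The grammar IS LL(1).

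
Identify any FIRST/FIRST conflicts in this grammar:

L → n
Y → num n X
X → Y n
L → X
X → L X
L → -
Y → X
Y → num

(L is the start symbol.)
FIRST sets of the non-terminals at (or reachable through a nullable prefix from) the front of some alternative:
  FIRST(X) = { '-', 'n', 'num' }
  FIRST(Y) = { '-', 'n', 'num' }
  FIRST(L) = { '-', 'n', 'num' }

Productions for L:
  L → n: FIRST = { 'n' }
  L → X: FIRST = { '-', 'n', 'num' }
  L → -: FIRST = { '-' }
Productions for Y:
  Y → num n X: FIRST = { 'num' }
  Y → X: FIRST = { '-', 'n', 'num' }
  Y → num: FIRST = { 'num' }
Productions for X:
  X → Y n: FIRST = { '-', 'n', 'num' }
  X → L X: FIRST = { '-', 'n', 'num' }

Conflict for L: L → n and L → X
  Overlap: { 'n' }
Conflict for L: L → X and L → -
  Overlap: { '-' }
Conflict for Y: Y → num n X and Y → X
  Overlap: { 'num' }
Conflict for Y: Y → num n X and Y → num
  Overlap: { 'num' }
Conflict for Y: Y → X and Y → num
  Overlap: { 'num' }
Conflict for X: X → Y n and X → L X
  Overlap: { '-', 'n', 'num' }

Answer: Yes. L → n / L → X on { 'n' }; L → X / L → '-' on { '-' }; Y → num n X / Y → X on { 'num' }; Y → num n X / Y → num on { 'num' }; Y → X / Y → num on { 'num' }; X → Y n / X → L X on { '-', 'n', 'num' }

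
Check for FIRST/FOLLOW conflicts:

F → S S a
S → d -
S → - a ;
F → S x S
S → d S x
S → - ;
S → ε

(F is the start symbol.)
Yes. S → d '-' with FOLLOW(S) on { 'd' }; S → '-' a ';' with FOLLOW(S) on { '-' }; S → d S x with FOLLOW(S) on { 'd' }; S → '-' ';' with FOLLOW(S) on { '-' }

A FIRST/FOLLOW conflict occurs when a non-terminal N has a nullable alternative N → β (β ⇒* ε) and another alternative N → α with FIRST(α) ∩ FOLLOW(N) ≠ ∅: on such a lookahead the parser cannot decide between expanding α and letting N vanish via β.

Nullable non-terminals: S.

S: nullable alternative(s) S → ε; FOLLOW(S) = { $, '-', 'a', 'd', 'x' }
  S → d -: FIRST \ {ε} = { 'd' } — overlaps FOLLOW(S) on { 'd' }: CONFLICT
  S → - a ;: FIRST \ {ε} = { '-' } — overlaps FOLLOW(S) on { '-' }: CONFLICT
  S → d S x: FIRST \ {ε} = { 'd' } — overlaps FOLLOW(S) on { 'd' }: CONFLICT
  S → - ;: FIRST \ {ε} = { '-' } — overlaps FOLLOW(S) on { '-' }: CONFLICT
  S → ε: FIRST \ {ε} = { } — this is the only nullable alternative, skip

F has no nullable alternative, so no FIRST/FOLLOW check is needed there.

So the grammar has 4 FIRST/FOLLOW conflicts (marked CONFLICT above).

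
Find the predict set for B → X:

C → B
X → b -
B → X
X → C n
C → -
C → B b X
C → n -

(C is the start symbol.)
{ '-', 'b', 'n' }

PREDICT(B → X) = (FIRST(RHS) \ {ε}) ∪ (FOLLOW(B) if ε ∈ FIRST(RHS), i.e. RHS ⇒* ε)
FIRST(X) = { '-', 'b', 'n' }
FIRST(X) = { '-', 'b', 'n' }
ε ∉ FIRST(X), so FOLLOW(B) is not added.
PREDICT(B → X) = { '-', 'b', 'n' }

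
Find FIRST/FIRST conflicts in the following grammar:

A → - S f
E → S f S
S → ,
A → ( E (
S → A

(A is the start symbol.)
A FIRST/FIRST conflict occurs when two productions N → α and N → β for the same non-terminal have FIRST(α) ∩ FIRST(β) ≠ ∅ (with ε ∈ FIRST of a nullable right-hand side, so two nullable alternatives also conflict).

FIRST sets of the non-terminals at (or reachable through a nullable prefix from) the front of some alternative:
  FIRST(A) = { '(', '-' }

Productions for A:
  A → - S f: FIRST = { '-' }
  A → ( E (: FIRST = { '(' }
Productions for S:
  S → ,: FIRST = { ',' }
  S → A: FIRST = { '(', '-' }
E has only one production, so no FIRST/FIRST conflict is possible there.

All alternatives of each non-terminal have pairwise disjoint FIRST sets.

Answer: No FIRST/FIRST conflicts.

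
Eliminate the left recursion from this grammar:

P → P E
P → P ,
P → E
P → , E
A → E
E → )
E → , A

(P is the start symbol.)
P → E P'
P → , E P'
P' → E P'
P' → , P'
P' → ε
A → E
E → )
E → , A

P is directly left-recursive. The standard transformation for
  A → A α₁ | ... | A α_m | β₁ | ... | β_n
is
  A  → β₁ A' | ... | β_n A'
  A' → α₁ A' | ... | α_m A' | ε

P → E becomes P → E P'
P → , E becomes P → , E P'
P → P E becomes P' → E P'
P → P , becomes P' → , P'
Add P' → ε

Productions for other non-terminals are unchanged:
  A → E
  E → )
  E → , A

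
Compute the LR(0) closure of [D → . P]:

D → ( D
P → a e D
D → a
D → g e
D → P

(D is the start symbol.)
To compute CLOSURE, for each item [A → α.Bβ] where B is a non-terminal, add [B → .γ] for all productions B → γ; repeat for the newly added items until nothing changes.

Start with: [D → . P]
  [D → . P] has the dot before P: add [P → . a e D]
No further items can be added.

CLOSURE = { [D → . P], [P → . a e D] }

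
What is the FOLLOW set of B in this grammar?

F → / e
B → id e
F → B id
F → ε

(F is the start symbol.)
{ 'id' }

To compute FOLLOW(B), find every occurrence of B on a right-hand side N → α B β: add FIRST(β) \ {ε}, and if β is empty or nullable also add FOLLOW(N). Iterate to a fixed point.

In F → B id: B is followed by id, add FIRST(id) \ {ε} = { 'id' }

Taking the union: FOLLOW(B) = { 'id' }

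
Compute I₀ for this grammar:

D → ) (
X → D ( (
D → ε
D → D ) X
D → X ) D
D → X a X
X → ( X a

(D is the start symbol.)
{ [D → . ) (], [D → . D ) X], [D → . X ) D], [D → . X a X], [D → .], [D' → . D], [X → . ( X a], [X → . D ( (] }

First, augment the grammar with D' → D
I₀ = CLOSURE({ [D' → . D] }):
  [D' → . D] has the dot before D: add [D → . ) (], [D → .], [D → . D ) X], [D → . X ) D], [D → . X a X]
  [D → . X ) D] has the dot before X: add [X → . D ( (], [X → . ( X a]
No further items can be added.

I₀ = { [D → . ) (], [D → . D ) X], [D → . X ) D], [D → . X a X], [D → .], [D' → . D], [X → . ( X a], [X → . D ( (] }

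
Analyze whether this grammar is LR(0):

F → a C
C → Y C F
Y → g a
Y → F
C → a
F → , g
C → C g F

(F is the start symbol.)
Augment with F' → F and build the canonical LR(0) collection (I0 = CLOSURE({[F' → . F]}), then GOTO on every symbol after a dot until no new states appear). It has 15 states:
  I0: { [F → . , g], [F → . a C], [F' → . F] }  — shift
  I1: { [F → , . g] }  — shift
  I2: { [F' → F .] }  — accept
  I3: { [C → . C g F], [C → . Y C F], [C → . a], [F → . , g], [F → . a C], [F → a . C], [Y → . F], [Y → . g a] }  — shift
  I4: { [C → C . g F], [F → a C .] }  — shift, reduce
  I5: { [Y → F .] }  — reduce
  I6: { [C → . C g F], [C → . Y C F], [C → . a], [C → Y . C F], [F → . , g], [F → . a C], [Y → . F], [Y → . g a] }  — shift
  I7: { [C → . C g F], [C → . Y C F], [C → . a], [C → a .], [F → . , g], [F → . a C], [F → a . C], [Y → . F], [Y → . g a] }  — shift, reduce
  I8: { [Y → g . a] }  — shift
  I9: { [Y → g a .] }  — reduce
  I10: { [C → C . g F], [C → Y C . F], [F → . , g], [F → . a C] }  — shift
  I11: { [C → Y C F .] }  — reduce
  I12: { [C → C g . F], [F → . , g], [F → . a C] }  — shift
  I13: { [C → C g F .] }  — reduce
  I14: { [F → , g .] }  — reduce

Conflict in state I4:
  Shift-reduce conflict between [F → a C .] and [C → C . g F]
So the grammar is NOT LR(0).

Answer: No. Shift-reduce conflict between [F → a C .] and [C → C . g F]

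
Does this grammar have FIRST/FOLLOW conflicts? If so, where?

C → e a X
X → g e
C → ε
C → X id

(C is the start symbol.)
A FIRST/FOLLOW conflict occurs when a non-terminal N has a nullable alternative N → β (β ⇒* ε) and another alternative N → α with FIRST(α) ∩ FOLLOW(N) ≠ ∅: on such a lookahead the parser cannot decide between expanding α and letting N vanish via β.

Nullable non-terminals: C.
FIRST sets used below: FIRST(X) = { 'g' }

C: nullable alternative(s) C → ε; FOLLOW(C) = { $ }
  C → e a X: FIRST \ {ε} = { 'e' } — disjoint from FOLLOW(C)
  C → ε: FIRST \ {ε} = { } — this is the only nullable alternative, skip
  C → X id: FIRST \ {ε} = { 'g' } — disjoint from FOLLOW(C)

X has no nullable alternative, so no FIRST/FOLLOW check is needed there.

No FIRST/FOLLOW conflicts found.

Answer: No FIRST/FOLLOW conflicts.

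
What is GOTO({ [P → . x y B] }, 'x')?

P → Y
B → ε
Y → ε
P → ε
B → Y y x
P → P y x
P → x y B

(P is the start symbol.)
GOTO(I, 'x') = CLOSURE({ [A → αX.β] : [A → α.Xβ] ∈ I, X = 'x' })

Items with dot before 'x', with the dot advanced:
  [P → . x y B] → [P → x . y B]
Closure adds nothing (no advanced item has the dot before a non-terminal).

GOTO = { [P → x . y B] }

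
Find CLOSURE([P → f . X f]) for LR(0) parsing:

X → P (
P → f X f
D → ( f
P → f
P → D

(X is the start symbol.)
To compute CLOSURE, for each item [A → α.Bβ] where B is a non-terminal, add [B → .γ] for all productions B → γ; repeat for the newly added items until nothing changes.

Start with: [P → f . X f]
  [P → f . X f] has the dot before X: add [X → . P (]
  [X → . P (] has the dot before P: add [P → . f X f], [P → . f], [P → . D]
  [P → . D] has the dot before D: add [D → . ( f]
No further items can be added.

CLOSURE = { [D → . ( f], [P → . D], [P → . f X f], [P → . f], [P → f . X f], [X → . P (] }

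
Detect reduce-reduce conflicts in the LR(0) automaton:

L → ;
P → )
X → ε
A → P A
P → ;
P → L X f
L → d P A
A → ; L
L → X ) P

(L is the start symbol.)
Yes — I6: [L → ; .] vs [P → ; .]; I9: [L → ; .] vs [P → ; .]

A reduce-reduce conflict occurs when an LR(0) state has two complete items [A → α .] and [B → β .] — both call for a reduction, and with no lookahead the parser cannot choose between them.

Augment with L' → L and build the canonical LR(0) collection (I0 = CLOSURE({[L' → . L]}), then GOTO on every symbol after a dot until no new states appear). It has 18 states:
  I0: { [L → . ;], [L → . X ) P], [L → . d P A], [L' → . L], [X → .] }  — shift, reduce
  I1: { [L → ; .] }  — reduce
  I2: { [L' → L .] }  — accept
  I3: { [L → X . ) P] }  — shift
  I4: { [L → . ;], [L → . X ) P], [L → . d P A], [L → d . P A], [P → . )], [P → . ;], [P → . L X f], [X → .] }  — shift, reduce
  I5: { [P → ) .] }  — reduce
  I6: { [L → ; .], [P → ; .] }  — 2 reduces
  I7: { [P → L . X f], [X → .] }  — reduce
  I8: { [A → . ; L], [A → . P A], [L → . ;], [L → . X ) P], [L → . d P A], [L → d P . A], [P → . )], [P → . ;], [P → . L X f], [X → .] }  — shift, reduce
  I9: { [A → ; . L], [L → . ;], [L → . X ) P], [L → . d P A], [L → ; .], [P → ; .], [X → .] }  — shift, 3 reduces
  I10: { [L → d P A .] }  — reduce
  I11: { [A → . ; L], [A → . P A], [A → P . A], [L → . ;], [L → . X ) P], [L → . d P A], [P → . )], [P → . ;], [P → . L X f], [X → .] }  — shift, reduce
  I12: { [A → P A .] }  — reduce
  I13: { [A → ; L .] }  — reduce
  I14: { [P → L X . f] }  — shift
  I15: { [P → L X f .] }  — reduce
  I16: { [L → . ;], [L → . X ) P], [L → . d P A], [L → X ) . P], [P → . )], [P → . ;], [P → . L X f], [X → .] }  — shift, reduce
  I17: { [L → X ) P .] }  — reduce

I6 contains complete items [L → ; .], [P → ; .] — reduce-reduce conflict.
I9 contains complete items [L → ; .], [P → ; .], [X → .] — reduce-reduce conflict.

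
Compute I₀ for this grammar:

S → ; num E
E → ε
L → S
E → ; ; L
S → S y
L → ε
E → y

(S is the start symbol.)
First, augment the grammar with S' → S
I₀ = CLOSURE({ [S' → . S] }):
  [S' → . S] has the dot before S: add [S → . ; num E], [S → . S y]
No further items can be added.

I₀ = { [S → . ; num E], [S → . S y], [S' → . S] }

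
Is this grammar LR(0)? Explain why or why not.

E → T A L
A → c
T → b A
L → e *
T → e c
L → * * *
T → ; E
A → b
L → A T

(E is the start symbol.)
Augment with E' → E and build the canonical LR(0) collection (I0 = CLOSURE({[E' → . E]}), then GOTO on every symbol after a dot until no new states appear). It has 20 states:
  I0: { [E → . T A L], [E' → . E], [T → . ; E], [T → . b A], [T → . e c] }  — shift
  I1: { [E → . T A L], [T → . ; E], [T → . b A], [T → . e c], [T → ; . E] }  — shift
  I2: { [E' → E .] }  — accept
  I3: { [A → . b], [A → . c], [E → T . A L] }  — shift
  I4: { [A → . b], [A → . c], [T → b . A] }  — shift
  I5: { [T → e . c] }  — shift
  I6: { [T → e c .] }  — reduce
  I7: { [T → b A .] }  — reduce
  I8: { [A → b .] }  — reduce
  I9: { [A → c .] }  — reduce
  I10: { [A → . b], [A → . c], [E → T A . L], [L → . * * *], [L → . A T], [L → . e *] }  — shift
  I11: { [L → * . * *] }  — shift
  I12: { [L → A . T], [T → . ; E], [T → . b A], [T → . e c] }  — shift
  I13: { [E → T A L .] }  — reduce
  I14: { [L → e . *] }  — shift
  I15: { [L → e * .] }  — reduce
  I16: { [L → A T .] }  — reduce
  I17: { [L → * * . *] }  — shift
  I18: { [L → * * * .] }  — reduce
  I19: { [T → ; E .] }  — reduce

Every state is either a pure shift/goto state or contains exactly one complete item and nothing to shift — no conflicts. The grammar is LR(0).

Answer: Yes, the grammar is LR(0)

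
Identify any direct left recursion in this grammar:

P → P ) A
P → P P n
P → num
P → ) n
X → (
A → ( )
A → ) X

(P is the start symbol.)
Direct left recursion occurs when N → N α for some non-terminal N (the right-hand side begins with the left-hand side itself).

P → P ) A: LEFT RECURSIVE (starts with P)
P → P P n: LEFT RECURSIVE (starts with P)
P → num: starts with num
P → ) n: starts with ')'
X → (: starts with '('
A → ( ): starts with '('
A → ) X: starts with ')'

The grammar has direct left recursion on: P.

Answer: Yes, P is left-recursive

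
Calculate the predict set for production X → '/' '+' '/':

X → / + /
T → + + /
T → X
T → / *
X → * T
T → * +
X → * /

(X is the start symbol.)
PREDICT(X → '/' '+' '/') = (FIRST(RHS) \ {ε}) ∪ (FOLLOW(X) if ε ∈ FIRST(RHS), i.e. RHS ⇒* ε)
FIRST('/' '+' '/') = { '/' }
ε ∉ FIRST('/' '+' '/'), so FOLLOW(X) is not added.
PREDICT(X → '/' '+' '/') = { '/' }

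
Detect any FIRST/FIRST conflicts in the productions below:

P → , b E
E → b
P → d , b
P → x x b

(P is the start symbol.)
Productions for P:
  P → , b E: FIRST = { ',' }
  P → d , b: FIRST = { 'd' }
  P → x x b: FIRST = { 'x' }
E has only one production, so no FIRST/FIRST conflict is possible there.

All alternatives of each non-terminal have pairwise disjoint FIRST sets.

Answer: No FIRST/FIRST conflicts.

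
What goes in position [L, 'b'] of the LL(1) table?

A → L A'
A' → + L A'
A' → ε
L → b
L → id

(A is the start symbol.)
To find M[L, 'b'], we find productions for L where 'b' is in the predict set (PREDICT(N → α) = (FIRST(α) \ {ε}) ∪ (FOLLOW(N) if α ⇒* ε)).

L → b: PREDICT = { 'b' }
  'b' is in predict set, so this production goes in M[L, 'b']
L → id: PREDICT = { 'id' }

M[L, 'b'] = L → b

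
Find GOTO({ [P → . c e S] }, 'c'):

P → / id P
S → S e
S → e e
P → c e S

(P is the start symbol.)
{ [P → c . e S] }

GOTO(I, 'c') = CLOSURE({ [A → αX.β] : [A → α.Xβ] ∈ I, X = 'c' })

Items with dot before 'c', with the dot advanced:
  [P → . c e S] → [P → c . e S]
Closure adds nothing (no advanced item has the dot before a non-terminal).

GOTO = { [P → c . e S] }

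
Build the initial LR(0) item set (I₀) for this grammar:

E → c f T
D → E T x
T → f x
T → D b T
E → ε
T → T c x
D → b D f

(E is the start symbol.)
{ [E → . c f T], [E → .], [E' → . E] }

First, augment the grammar with E' → E
I₀ = CLOSURE({ [E' → . E] }):
  [E' → . E] has the dot before E: add [E → . c f T], [E → .]
No further items can be added.

I₀ = { [E → . c f T], [E → .], [E' → . E] }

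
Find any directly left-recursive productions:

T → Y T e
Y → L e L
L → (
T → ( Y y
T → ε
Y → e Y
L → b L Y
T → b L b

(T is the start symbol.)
Direct left recursion occurs when N → N α for some non-terminal N (the right-hand side begins with the left-hand side itself).

T → Y T e: starts with Y
Y → L e L: starts with L
L → (: starts with '('
T → ( Y y: starts with '('
T → ε: starts with ε
Y → e Y: starts with e
L → b L Y: starts with b
T → b L b: starts with b

No direct left recursion found.

Answer: No direct left recursion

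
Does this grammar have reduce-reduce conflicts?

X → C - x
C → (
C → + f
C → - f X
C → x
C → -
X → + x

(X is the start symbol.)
No reduce-reduce conflicts

Augment with X' → X and build the canonical LR(0) collection (I0 = CLOSURE({[X' → . X]}), then GOTO on every symbol after a dot until no new states appear). It has 13 states:
  I0: { [C → . (], [C → . + f], [C → . - f X], [C → . -], [C → . x], [X → . + x], [X → . C - x], [X' → . X] }  — shift
  I1: { [C → ( .] }  — reduce
  I2: { [C → + . f], [X → + . x] }  — shift
  I3: { [C → - . f X], [C → - .] }  — shift, reduce
  I4: { [X → C . - x] }  — shift
  I5: { [X' → X .] }  — accept
  I6: { [C → x .] }  — reduce
  I7: { [X → C - . x] }  — shift
  I8: { [X → C - x .] }  — reduce
  I9: { [C → - f . X], [C → . (], [C → . + f], [C → . - f X], [C → . -], [C → . x], [X → . + x], [X → . C - x] }  — shift
  I10: { [C → - f X .] }  — reduce
  I11: { [C → + f .] }  — reduce
  I12: { [X → + x .] }  — reduce

No state contains more than one complete item.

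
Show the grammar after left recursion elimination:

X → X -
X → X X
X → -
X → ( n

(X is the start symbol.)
X → - X'
X → ( n X'
X' → - X'
X' → X X'
X' → ε

X is directly left-recursive. The standard transformation for
  A → A α₁ | ... | A α_m | β₁ | ... | β_n
is
  A  → β₁ A' | ... | β_n A'
  A' → α₁ A' | ... | α_m A' | ε

X → - becomes X → - X'
X → ( n becomes X → ( n X'
X → X - becomes X' → - X'
X → X X becomes X' → X X'
Add X' → ε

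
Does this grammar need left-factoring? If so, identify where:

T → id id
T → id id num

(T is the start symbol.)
Yes, T has productions with common prefix 'id id'

Left-factoring is needed when two productions for the same non-terminal
share a common prefix on the right-hand side.

Productions for T:
  T → id id
  T → id id num

Found common prefix 'id id' in productions for T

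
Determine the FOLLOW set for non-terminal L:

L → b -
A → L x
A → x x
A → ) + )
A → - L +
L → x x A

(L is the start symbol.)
{ $, '+', 'x' }

To compute FOLLOW(L), find every occurrence of L on a right-hand side N → α L β: add FIRST(β) \ {ε}, and if β is empty or nullable also add FOLLOW(N). Iterate to a fixed point.

L is the start symbol, so $ ∈ FOLLOW(L).
In A → L x: L is followed by x, add FIRST(x) \ {ε} = { 'x' }
In A → - L +: L is followed by '+', add FIRST('+') \ {ε} = { '+' }

Taking the union: FOLLOW(L) = { $, '+', 'x' }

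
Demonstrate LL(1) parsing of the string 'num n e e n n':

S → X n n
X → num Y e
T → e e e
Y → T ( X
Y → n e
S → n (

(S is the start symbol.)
LL(1) parsing maintains a stack (initially the start symbol over $) and the input. At each step: if the stack top is a terminal, match it against the current input token; if it is a non-terminal N, replace it with the RHS of M[N, lookahead] (the unique production whose predict set contains the lookahead).

Stack is shown with the top on the left.

Stack          Input            Action
--------------------------------------
S $            num n e e n n $  output S → X n n
X n n $        num n e e n n $  output X → num Y e
num Y e n n $  num n e e n n $  match 'num'
Y e n n $      n e e n n $      output Y → n e
n e e n n $    n e e n n $      match 'n'
e e n n $      e e n n $        match 'e'
e n n $        e n n $          match 'e'
n n $          n n $            match 'n'
n $            n $              match 'n'
$              $                accept

The string is accepted.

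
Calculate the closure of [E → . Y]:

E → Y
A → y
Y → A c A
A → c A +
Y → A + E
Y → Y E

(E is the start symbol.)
{ [A → . c A +], [A → . y], [E → . Y], [Y → . A + E], [Y → . A c A], [Y → . Y E] }

Start with: [E → . Y]
  [E → . Y] has the dot before Y: add [Y → . A c A], [Y → . A + E], [Y → . Y E]
  [Y → . A c A] has the dot before A: add [A → . y], [A → . c A +]
No further items can be added.

CLOSURE = { [A → . c A +], [A → . y], [E → . Y], [Y → . A + E], [Y → . A c A], [Y → . Y E] }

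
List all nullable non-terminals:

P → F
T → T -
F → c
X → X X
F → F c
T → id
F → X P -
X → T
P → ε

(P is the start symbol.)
{ 'P' }

ε-productions: P → ε
So P is immediately nullable.
No further non-terminal can be added: every production for the remaining non-terminals contains a terminal or a non-nullable non-terminal.
Nullable = { 'P' }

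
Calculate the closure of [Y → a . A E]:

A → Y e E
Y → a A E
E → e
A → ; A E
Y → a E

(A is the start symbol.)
{ [A → . ; A E], [A → . Y e E], [Y → . a A E], [Y → . a E], [Y → a . A E] }

To compute CLOSURE, for each item [A → α.Bβ] where B is a non-terminal, add [B → .γ] for all productions B → γ; repeat for the newly added items until nothing changes.

Start with: [Y → a . A E]
  [Y → a . A E] has the dot before A: add [A → . Y e E], [A → . ; A E]
  [A → . Y e E] has the dot before Y: add [Y → . a A E], [Y → . a E]
No further items can be added.

CLOSURE = { [A → . ; A E], [A → . Y e E], [Y → . a A E], [Y → . a E], [Y → a . A E] }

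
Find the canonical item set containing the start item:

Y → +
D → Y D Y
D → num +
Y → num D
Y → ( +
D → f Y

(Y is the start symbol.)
{ [Y → . ( +], [Y → . +], [Y → . num D], [Y' → . Y] }

First, augment the grammar with Y' → Y
I₀ = CLOSURE({ [Y' → . Y] }):
  [Y' → . Y] has the dot before Y: add [Y → . +], [Y → . num D], [Y → . ( +]
No further items can be added.

I₀ = { [Y → . ( +], [Y → . +], [Y → . num D], [Y' → . Y] }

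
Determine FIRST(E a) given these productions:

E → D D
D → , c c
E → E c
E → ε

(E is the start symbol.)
{ ',', 'a', 'c' }

FIRST sets of the non-terminals involved (from the grammar, by fixed-point iteration):
  FIRST(E) = { ',', 'c', ε }

To compute FIRST(E a), process the symbols left to right:
Symbol E is a non-terminal. Add FIRST(E) \ {ε} = { ',', 'c' }
E is nullable (ε ∈ FIRST(E)), continue to the next symbol.
Symbol a is a terminal. Add 'a' and stop.
FIRST(E a) = { ',', 'a', 'c' }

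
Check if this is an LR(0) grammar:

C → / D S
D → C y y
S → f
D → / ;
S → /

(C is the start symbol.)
A grammar is LR(0) if no state in the canonical LR(0) collection has:
  - both a shift item (dot before a terminal) and a complete item (shift-reduce conflict), or
  - two or more complete items (reduce-reduce conflict; the accept item [C' → C .] counts as a complete item here).

Augment with C' → C and build the canonical LR(0) collection (I0 = CLOSURE({[C' → . C]}), then GOTO on every symbol after a dot until no new states appear). It has 12 states:
  I0: { [C → . / D S], [C' → . C] }  — shift
  I1: { [C → . / D S], [C → / . D S], [D → . / ;], [D → . C y y] }  — shift
  I2: { [C' → C .] }  — accept
  I3: { [C → . / D S], [C → / . D S], [D → . / ;], [D → . C y y], [D → / . ;] }  — shift
  I4: { [D → C . y y] }  — shift
  I5: { [C → / D . S], [S → . /], [S → . f] }  — shift
  I6: { [S → / .] }  — reduce
  I7: { [C → / D S .] }  — reduce
  I8: { [S → f .] }  — reduce
  I9: { [D → C y . y] }  — shift
  I10: { [D → C y y .] }  — reduce
  I11: { [D → / ; .] }  — reduce

Every state is either a pure shift/goto state or contains exactly one complete item and nothing to shift — no conflicts. The grammar is LR(0).

Answer: Yes, the grammar is LR(0)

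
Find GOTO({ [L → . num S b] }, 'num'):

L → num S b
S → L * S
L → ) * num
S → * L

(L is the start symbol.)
GOTO(I, 'num') = CLOSURE({ [A → αX.β] : [A → α.Xβ] ∈ I, X = 'num' })

Items with dot before 'num', with the dot advanced:
  [L → . num S b] → [L → num . S b]
Closure of the advanced items:
  [L → num . S b] has the dot before S: add [S → . L * S], [S → . * L]
  [S → . L * S] has the dot before L: add [L → . num S b], [L → . ) * num]

GOTO = { [L → . ) * num], [L → . num S b], [L → num . S b], [S → . * L], [S → . L * S] }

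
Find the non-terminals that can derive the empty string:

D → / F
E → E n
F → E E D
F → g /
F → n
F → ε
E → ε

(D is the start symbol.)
{ 'E', 'F' }

A non-terminal is nullable if it can derive ε (the empty string): either it has an ε-production, or it has a production whose right-hand side consists entirely of nullable non-terminals.

ε-productions: F → ε, E → ε
So F, E are immediately nullable.
No further non-terminal can be added: every production for the remaining non-terminals contains a terminal or a non-nullable non-terminal.
Nullable = { 'E', 'F' }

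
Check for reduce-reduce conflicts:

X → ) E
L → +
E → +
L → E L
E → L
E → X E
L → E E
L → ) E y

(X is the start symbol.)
A reduce-reduce conflict occurs when an LR(0) state has two complete items [A → α .] and [B → β .] — both call for a reduction, and with no lookahead the parser cannot choose between them.

Augment with X' → X and build the canonical LR(0) collection (I0 = CLOSURE({[X' → . X]}), then GOTO on every symbol after a dot until no new states appear). It has 13 states:
  I0: { [X → . ) E], [X' → . X] }  — shift
  I1: { [E → . +], [E → . L], [E → . X E], [L → . ) E y], [L → . +], [L → . E E], [L → . E L], [X → ) . E], [X → . ) E] }  — shift
  I2: { [X' → X .] }  — accept
  I3: { [E → . +], [E → . L], [E → . X E], [L → ) . E y], [L → . ) E y], [L → . +], [L → . E E], [L → . E L], [X → ) . E], [X → . ) E] }  — shift
  I4: { [E → + .], [L → + .] }  — 2 reduces
  I5: { [E → . +], [E → . L], [E → . X E], [L → . ) E y], [L → . +], [L → . E E], [L → . E L], [L → E . E], [L → E . L], [X → ) E .], [X → . ) E] }  — shift, reduce
  I6: { [E → L .] }  — reduce
  I7: { [E → . +], [E → . L], [E → . X E], [E → X . E], [L → . ) E y], [L → . +], [L → . E E], [L → . E L], [X → . ) E] }  — shift
  I8: { [E → . +], [E → . L], [E → . X E], [E → X E .], [L → . ) E y], [L → . +], [L → . E E], [L → . E L], [L → E . E], [L → E . L], [X → . ) E] }  — shift, reduce
  I9: { [E → . +], [E → . L], [E → . X E], [L → . ) E y], [L → . +], [L → . E E], [L → . E L], [L → E . E], [L → E . L], [L → E E .], [X → . ) E] }  — shift, reduce
  I10: { [E → L .], [L → E L .] }  — 2 reduces
  I11: { [E → . +], [E → . L], [E → . X E], [L → ) E . y], [L → . ) E y], [L → . +], [L → . E E], [L → . E L], [L → E . E], [L → E . L], [X → ) E .], [X → . ) E] }  — shift, reduce
  I12: { [L → ) E y .] }  — reduce

I4 contains complete items [E → + .], [L → + .] — reduce-reduce conflict.
I10 contains complete items [E → L .], [L → E L .] — reduce-reduce conflict.

Answer: Yes — I4: [E → + .] vs [L → + .]; I10: [E → L .] vs [L → E L .]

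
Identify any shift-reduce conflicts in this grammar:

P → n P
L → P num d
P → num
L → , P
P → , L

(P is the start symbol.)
A shift-reduce conflict occurs when an LR(0) state has both:
  - a complete (reduce) item [A → α .] (dot at the end), and
  - a shift item [B → β . c γ] (dot before a terminal).

Augment with P' → P and build the canonical LR(0) collection (I0 = CLOSURE({[P' → . P]}), then GOTO on every symbol after a dot until no new states appear). It has 12 states:
  I0: { [P → . , L], [P → . n P], [P → . num], [P' → . P] }  — shift
  I1: { [L → . , P], [L → . P num d], [P → , . L], [P → . , L], [P → . n P], [P → . num] }  — shift
  I2: { [P' → P .] }  — accept
  I3: { [P → . , L], [P → . n P], [P → . num], [P → n . P] }  — shift
  I4: { [P → num .] }  — reduce
  I5: { [P → n P .] }  — reduce
  I6: { [L → , . P], [L → . , P], [L → . P num d], [P → , . L], [P → . , L], [P → . n P], [P → . num] }  — shift
  I7: { [P → , L .] }  — reduce
  I8: { [L → P . num d] }  — shift
  I9: { [L → P num . d] }  — shift
  I10: { [L → P num d .] }  — reduce
  I11: { [L → , P .], [L → P . num d] }  — shift, reduce

I11 contains reduce item [L → , P .] and shift item [L → P . num d] — shift-reduce conflict.

Answer: Yes — I11: [L → , P .] vs [L → P . num d]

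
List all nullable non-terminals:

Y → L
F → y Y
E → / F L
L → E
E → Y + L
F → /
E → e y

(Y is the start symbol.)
None

A non-terminal is nullable if it can derive ε (the empty string): either it has an ε-production, or it has a production whose right-hand side consists entirely of nullable non-terminals.

There are no ε-productions, so no non-terminal can derive ε.
No non-terminals are nullable.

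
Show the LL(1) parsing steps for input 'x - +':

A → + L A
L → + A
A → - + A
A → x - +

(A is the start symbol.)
Stack is shown with the top on the left.

Stack    Input    Action
------------------------
A $      x - + $  output A → x - +
x - + $  x - + $  match 'x'
- + $    - + $    match '-'
+ $      + $      match '+'
$        $        accept

The string is accepted.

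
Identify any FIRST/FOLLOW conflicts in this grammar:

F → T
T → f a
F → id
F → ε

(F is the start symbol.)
Nullable non-terminals: F.
FIRST sets used below: FIRST(T) = { 'f' }

F: nullable alternative(s) F → ε; FOLLOW(F) = { $ }
  F → T: FIRST \ {ε} = { 'f' } — disjoint from FOLLOW(F)
  F → id: FIRST \ {ε} = { 'id' } — disjoint from FOLLOW(F)
  F → ε: FIRST \ {ε} = { } — this is the only nullable alternative, skip

T has no nullable alternative, so no FIRST/FOLLOW check is needed there.

No FIRST/FOLLOW conflicts found.

Answer: No FIRST/FOLLOW conflicts.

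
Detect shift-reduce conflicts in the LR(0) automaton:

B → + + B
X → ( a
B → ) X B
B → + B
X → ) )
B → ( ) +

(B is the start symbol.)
A shift-reduce conflict occurs when an LR(0) state has both:
  - a complete (reduce) item [A → α .] (dot at the end), and
  - a shift item [B → β . c γ] (dot before a terminal).

Augment with B' → B and build the canonical LR(0) collection (I0 = CLOSURE({[B' → . B]}), then GOTO on every symbol after a dot until no new states appear). It has 16 states:
  I0: { [B → . ( ) +], [B → . ) X B], [B → . + + B], [B → . + B], [B' → . B] }  — shift
  I1: { [B → ( . ) +] }  — shift
  I2: { [B → ) . X B], [X → . ( a], [X → . ) )] }  — shift
  I3: { [B → + . + B], [B → + . B], [B → . ( ) +], [B → . ) X B], [B → . + + B], [B → . + B] }  — shift
  I4: { [B' → B .] }  — accept
  I5: { [B → + + . B], [B → + . + B], [B → + . B], [B → . ( ) +], [B → . ) X B], [B → . + + B], [B → . + B] }  — shift
  I6: { [B → + B .] }  — reduce
  I7: { [B → + + B .], [B → + B .] }  — 2 reduces
  I8: { [X → ( . a] }  — shift
  I9: { [X → ) . )] }  — shift
  I10: { [B → ) X . B], [B → . ( ) +], [B → . ) X B], [B → . + + B], [B → . + B] }  — shift
  I11: { [B → ) X B .] }  — reduce
  I12: { [X → ) ) .] }  — reduce
  I13: { [X → ( a .] }  — reduce
  I14: { [B → ( ) . +] }  — shift
  I15: { [B → ( ) + .] }  — reduce

No state contains both a complete item and a shift item.

Answer: No shift-reduce conflicts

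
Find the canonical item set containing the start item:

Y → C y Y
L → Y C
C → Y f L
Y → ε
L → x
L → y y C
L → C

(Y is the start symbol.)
First, augment the grammar with Y' → Y
I₀ = CLOSURE({ [Y' → . Y] }):
  [Y' → . Y] has the dot before Y: add [Y → . C y Y], [Y → .]
  [Y → . C y Y] has the dot before C: add [C → . Y f L]
No further items can be added.

I₀ = { [C → . Y f L], [Y → . C y Y], [Y → .], [Y' → . Y] }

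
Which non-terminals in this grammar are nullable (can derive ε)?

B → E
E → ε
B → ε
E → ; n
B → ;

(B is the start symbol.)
A non-terminal is nullable if it can derive ε (the empty string): either it has an ε-production, or it has a production whose right-hand side consists entirely of nullable non-terminals.

ε-productions: E → ε, B → ε
So E, B are immediately nullable.
Every non-terminal is now nullable.
Nullable = { 'B', 'E' }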